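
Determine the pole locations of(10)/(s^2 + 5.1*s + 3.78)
Set denominator = 0: s^2 + 5.1*s + 3.78 = (s + 4.2)(s + 0.9) = 0 → Poles: -0.9, -4.2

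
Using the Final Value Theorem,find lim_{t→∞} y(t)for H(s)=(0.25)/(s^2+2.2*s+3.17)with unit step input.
FVT: lim_{t→∞} y(t) = lim_{s→0} s*Y(s) where Y(s) = H(s)/s.
= lim_{s→0} H(s) = H(0) = num(0)/den(0) = 0.25/3.17 = 0.07886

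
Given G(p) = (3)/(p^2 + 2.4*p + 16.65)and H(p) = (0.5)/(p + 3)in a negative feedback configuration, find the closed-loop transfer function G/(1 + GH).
Closed-loop T = G/(1+GH).
Numerator: G_num * H_den = 3*p + 9.
Denominator: G_den * H_den + G_num * H_num = (p^3 + 5.4*p^2 + 23.85*p + 49.95) + (1.5) = p^3 + 5.4*p^2 + 23.85*p + 51.45.
T(p) = (3*p + 9)/(p^3 + 5.4*p^2 + 23.85*p + 51.45)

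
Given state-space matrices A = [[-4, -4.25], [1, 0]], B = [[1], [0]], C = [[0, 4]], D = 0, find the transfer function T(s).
T(s) = C(sI - A)⁻¹B + D.
Characteristic polynomial det(sI - A) = s^2 + 4*s + 4.25.
Numerator from C·adj(sI-A)·B + D·det(sI-A) = 4.
T(s) = (4)/(s^2 + 4*s + 4.25)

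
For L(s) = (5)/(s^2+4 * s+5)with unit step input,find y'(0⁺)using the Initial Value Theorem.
IVT: y'(0⁺) = lim_{s→∞} s²·Y(s) = lim_{s→∞} s·L(s).
deg(num) = 0, deg(den) = 2, relative degree = 2 ≥ 2, so s·L(s) → 0. Initial slope = 0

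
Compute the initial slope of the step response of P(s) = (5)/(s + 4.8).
IVT: y'(0⁺) = lim_{s→∞} s²·Y(s) = lim_{s→∞} s·P(s).
deg(num) = 0, deg(den) = 1, relative degree = 1, so s·P(s) → (leading num)/(leading den) = 5/1 = 5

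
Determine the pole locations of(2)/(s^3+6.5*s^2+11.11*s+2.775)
Set denominator = 0: s^3 + 6.5*s^2 + 11.11*s + 2.775 = (s + 3.7)(s + 0.3)(s + 2.5) = 0 → Poles: -0.3, -2.5, -3.7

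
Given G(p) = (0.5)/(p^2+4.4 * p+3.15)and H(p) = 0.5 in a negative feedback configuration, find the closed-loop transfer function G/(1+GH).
Closed-loop T = G/(1+GH).
Numerator: G_num * H_den = 0.5.
Denominator: G_den * H_den + G_num * H_num = (p^2 + 4.4*p + 3.15) + (0.25) = p^2 + 4.4*p + 3.4.
T(p) = (0.5)/(p^2 + 4.4*p + 3.4)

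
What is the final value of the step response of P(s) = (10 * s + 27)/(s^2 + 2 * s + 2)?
FVT: lim_{t→∞} y(t) = lim_{s→0} s*Y(s) where Y(s) = P(s)/s.
= lim_{s→0} P(s) = P(0) = num(0)/den(0) = 27/2 = 13.5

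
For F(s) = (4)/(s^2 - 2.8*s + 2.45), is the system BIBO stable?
Denominator: s^2 - 2.8*s + 2.45. Poles: 1.4 + 0.7j, 1.4 - 0.7j. All Re(p)<0: No (unstable)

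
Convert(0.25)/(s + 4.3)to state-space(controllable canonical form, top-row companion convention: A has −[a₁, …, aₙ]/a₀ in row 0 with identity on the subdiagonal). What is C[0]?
Reachable canonical form: C = numerator coefficients (right-aligned, zero-padded to length n).
num = 0.25, C = [[0.25]].
C[0] = 0.25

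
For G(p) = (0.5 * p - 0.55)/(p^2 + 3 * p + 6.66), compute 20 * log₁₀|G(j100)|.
Substitute p = j*100: G(j100) = 0.000205052 - 0.00499718j.
|G(j100)| = sqrt(Re² + Im²) = 0.005001.
20*log₁₀(0.005001) = -46.02 dB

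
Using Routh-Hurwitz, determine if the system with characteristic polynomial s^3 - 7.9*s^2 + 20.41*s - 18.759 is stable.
Routh array:
s^3: [1, 20.41]; s^2: [-7.9, -18.759]; s^1: [18.0354]; s^0: [-18.759]
First column: [1, -7.9, 18.0354, -18.759]. Sign changes = 3.
No, unstable (3 RHP root(s))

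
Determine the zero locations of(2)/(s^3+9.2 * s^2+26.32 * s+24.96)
Numerator is a nonzero constant (2) → Zeros: none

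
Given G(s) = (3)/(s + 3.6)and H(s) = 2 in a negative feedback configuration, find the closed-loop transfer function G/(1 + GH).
Closed-loop T = G/(1+GH).
Numerator: G_num * H_den = 3.
Denominator: G_den * H_den + G_num * H_num = (s + 3.6) + (6) = s + 9.6.
T(s) = (3)/(s + 9.6)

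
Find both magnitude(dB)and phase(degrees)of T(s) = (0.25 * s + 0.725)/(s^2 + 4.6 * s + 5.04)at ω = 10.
Substitute s = j*10: T(j10) = 0.00414554 - 0.0243187j.
|T| = 20*log₁₀(sqrt(Re²+Im²)) = -32.16 dB.
∠T = atan2(Im, Re) = -80.33°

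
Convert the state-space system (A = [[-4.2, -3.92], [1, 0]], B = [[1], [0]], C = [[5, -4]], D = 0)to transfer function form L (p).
L(p) = C(pI - A)⁻¹B + D.
Characteristic polynomial det(pI - A) = p^2 + 4.2*p + 3.92.
Numerator from C·adj(pI-A)·B + D·det(pI-A) = 5*p - 4.
L(p) = (5*p - 4)/(p^2 + 4.2*p + 3.92)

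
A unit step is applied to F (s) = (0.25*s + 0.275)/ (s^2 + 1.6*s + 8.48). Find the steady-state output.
FVT: lim_{t→∞} y(t) = lim_{s→0} s*Y(s) where Y(s) = F(s)/s.
= lim_{s→0} F(s) = F(0) = num(0)/den(0) = 0.275/8.48 = 0.03243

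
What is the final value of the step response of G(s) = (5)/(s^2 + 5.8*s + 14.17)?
FVT: lim_{t→∞} y(t) = lim_{s→0} s*Y(s) where Y(s) = G(s)/s.
= lim_{s→0} G(s) = G(0) = num(0)/den(0) = 5/14.17 = 0.3529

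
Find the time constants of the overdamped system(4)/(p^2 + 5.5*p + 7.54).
Overdamped: real poles at -2.9, -2.6. τ = -1/pole → τ₁ = 0.3448, τ₂ = 0.3846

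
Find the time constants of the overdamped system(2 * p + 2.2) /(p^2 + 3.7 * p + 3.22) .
Overdamped: real poles at -1.4, -2.3. τ = -1/pole → τ₁ = 0.7143, τ₂ = 0.4348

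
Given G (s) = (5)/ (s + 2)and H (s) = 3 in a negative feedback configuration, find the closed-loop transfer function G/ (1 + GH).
Closed-loop T = G/(1+GH).
Numerator: G_num * H_den = 5.
Denominator: G_den * H_den + G_num * H_num = (s + 2) + (15) = s + 17.
T(s) = (5)/(s + 17)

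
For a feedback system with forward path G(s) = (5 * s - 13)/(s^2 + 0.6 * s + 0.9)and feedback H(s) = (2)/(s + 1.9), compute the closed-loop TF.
Closed-loop T = G/(1+GH).
Numerator: G_num * H_den = 5*s^2 - 3.5*s - 24.7.
Denominator: G_den * H_den + G_num * H_num = (s^3 + 2.5*s^2 + 2.04*s + 1.71) + (10*s - 26) = s^3 + 2.5*s^2 + 12.04*s - 24.29.
T(s) = (5*s^2 - 3.5*s - 24.7)/(s^3 + 2.5*s^2 + 12.04*s - 24.29)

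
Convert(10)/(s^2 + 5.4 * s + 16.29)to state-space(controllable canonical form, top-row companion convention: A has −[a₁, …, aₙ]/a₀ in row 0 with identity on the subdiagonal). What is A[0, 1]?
Reachable canonical form for den = s^2 + 5.4*s + 16.29: top row of A = -[a₁,a₂,...,aₙ]/a₀, ones on the subdiagonal, zeros elsewhere.
A = [[-5.4, -16.29], [1, 0]].
A[0,1] = -16.29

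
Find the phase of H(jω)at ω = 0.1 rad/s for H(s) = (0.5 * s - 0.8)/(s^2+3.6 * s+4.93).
Substitute s = j*0.1: H(j0.1) = -0.160996 + 0.0219428j.
∠H(j0.1) = atan2(Im, Re) = atan2(0.0219428, -0.160996) = 172.24°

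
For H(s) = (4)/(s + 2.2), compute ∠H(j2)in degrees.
Substitute s = j*2: H(j2) = 0.995475 - 0.904977j.
∠H(j2) = atan2(Im, Re) = atan2(-0.904977, 0.995475) = -42.27°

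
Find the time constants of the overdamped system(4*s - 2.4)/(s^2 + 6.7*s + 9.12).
Overdamped: real poles at -4.8, -1.9. τ = -1/pole → τ₁ = 0.2083, τ₂ = 0.5263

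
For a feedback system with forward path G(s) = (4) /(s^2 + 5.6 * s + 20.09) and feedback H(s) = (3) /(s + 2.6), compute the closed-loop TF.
Closed-loop T = G/(1+GH).
Numerator: G_num * H_den = 4*s + 10.4.
Denominator: G_den * H_den + G_num * H_num = (s^3 + 8.2*s^2 + 34.65*s + 52.234) + (12) = s^3 + 8.2*s^2 + 34.65*s + 64.234.
T(s) = (4*s + 10.4)/(s^3 + 8.2*s^2 + 34.65*s + 64.234)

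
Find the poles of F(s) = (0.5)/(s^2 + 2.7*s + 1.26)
Set denominator = 0: s^2 + 2.7*s + 1.26 = (s + 0.6)(s + 2.1) = 0 → Poles: -0.6, -2.1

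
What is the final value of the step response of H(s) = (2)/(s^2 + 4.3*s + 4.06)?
FVT: lim_{t→∞} y(t) = lim_{s→0} s*Y(s) where Y(s) = H(s)/s.
= lim_{s→0} H(s) = H(0) = num(0)/den(0) = 2/4.06 = 0.4926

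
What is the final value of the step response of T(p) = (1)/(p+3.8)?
FVT: lim_{t→∞} y(t) = lim_{p→0} p*Y(p) where Y(p) = T(p)/p.
= lim_{p→0} T(p) = T(0) = num(0)/den(0) = 1/3.8 = 0.2632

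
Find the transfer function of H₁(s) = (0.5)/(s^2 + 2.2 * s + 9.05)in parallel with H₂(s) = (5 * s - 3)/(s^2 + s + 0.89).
Parallel: H = H₁ + H₂ = (n₁·d₂ + n₂·d₁)/(d₁·d₂).
n₁·d₂ = 0.5*s^2 + 0.5*s + 0.445. n₂·d₁ = 5*s^3 + 8*s^2 + 38.65*s - 27.15. Sum = 5*s^3 + 8.5*s^2 + 39.15*s - 26.705. d₁·d₂ = s^4 + 3.2*s^3 + 12.14*s^2 + 11.008*s + 8.0545.
H(s) = (5*s^3 + 8.5*s^2 + 39.15*s - 26.705)/(s^4 + 3.2*s^3 + 12.14*s^2 + 11.008*s + 8.0545)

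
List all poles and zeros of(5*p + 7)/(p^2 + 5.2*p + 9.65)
Set denominator = 0: p^2 + 5.2*p + 9.65 = 0 → Poles: -2.6 + 1.7j, -2.6 - 1.7j
Set numerator = 0: 5*p + 7 = 0 → Zeros: -1.4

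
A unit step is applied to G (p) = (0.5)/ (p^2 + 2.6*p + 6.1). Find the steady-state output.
FVT: lim_{t→∞} y(t) = lim_{p→0} p*Y(p) where Y(p) = G(p)/p.
= lim_{p→0} G(p) = G(0) = num(0)/den(0) = 0.5/6.1 = 0.08197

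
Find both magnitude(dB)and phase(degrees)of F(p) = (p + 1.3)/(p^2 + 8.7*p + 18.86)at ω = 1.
Substitute p = j*1: F(j1) = 0.0808727 + 0.0165962j.
|F| = 20*log₁₀(sqrt(Re²+Im²)) = -21.66 dB.
∠F = atan2(Im, Re) = 11.60°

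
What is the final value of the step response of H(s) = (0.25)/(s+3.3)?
FVT: lim_{t→∞} y(t) = lim_{s→0} s*Y(s) where Y(s) = H(s)/s.
= lim_{s→0} H(s) = H(0) = num(0)/den(0) = 0.25/3.3 = 0.07576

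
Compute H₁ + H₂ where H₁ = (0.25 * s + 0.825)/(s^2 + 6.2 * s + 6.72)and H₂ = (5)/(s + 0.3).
Parallel: H = H₁ + H₂ = (n₁·d₂ + n₂·d₁)/(d₁·d₂).
n₁·d₂ = 0.25*s^2 + 0.9*s + 0.2475. n₂·d₁ = 5*s^2 + 31*s + 33.6. Sum = 5.25*s^2 + 31.9*s + 33.8475. d₁·d₂ = s^3 + 6.5*s^2 + 8.58*s + 2.016.
H(s) = (5.25*s^2 + 31.9*s + 33.8475)/(s^3 + 6.5*s^2 + 8.58*s + 2.016)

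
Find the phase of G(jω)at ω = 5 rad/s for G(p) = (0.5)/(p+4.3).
Substitute p = j*5: G(j5) = 0.0494367 - 0.0574845j.
∠G(j5) = atan2(Im, Re) = atan2(-0.0574845, 0.0494367) = -49.30°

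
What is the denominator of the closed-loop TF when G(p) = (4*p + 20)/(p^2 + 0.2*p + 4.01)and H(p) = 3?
Characteristic poly = G_den * H_den + G_num * H_num = (p^2 + 0.2*p + 4.01) + (12*p + 60) = p^2 + 12.2*p + 64.01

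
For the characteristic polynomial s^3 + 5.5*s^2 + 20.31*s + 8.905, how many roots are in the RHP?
s^3 + 5.5*s^2 + 20.31*s + 8.905 = (s + 0.5)(s^2 + 5*s + 17.81). Poles: -0.5, -2.5 + 3.4j, -2.5 - 3.4j. RHP poles (Re>0): 0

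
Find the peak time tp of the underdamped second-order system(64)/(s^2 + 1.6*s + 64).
Standard form: ωn²/(s²+2ζωn·s+ωn²) → ωn = 8, ζ = 0.1.
ωd = ωn·√(1-ζ²) = 8·√(1-0.1²) = 7.96.
tp = π/ωd = π/7.96 = 0.3947 s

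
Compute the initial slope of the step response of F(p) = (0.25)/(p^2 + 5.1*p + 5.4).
IVT: y'(0⁺) = lim_{p→∞} p²·Y(p) = lim_{p→∞} p·F(p).
deg(num) = 0, deg(den) = 2, relative degree = 2 ≥ 2, so p·F(p) → 0. Initial slope = 0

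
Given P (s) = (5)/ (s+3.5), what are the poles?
Set denominator = 0: s + 3.5 = 0 → Poles: -3.5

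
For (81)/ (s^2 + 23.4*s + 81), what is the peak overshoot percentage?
Standard form: ωn²/(s²+2ζωn·s+ωn²) → ωn = 9, ζ = 1.3.
ζ ≥ 1, so the response is non-oscillatory: peak overshoot = 0%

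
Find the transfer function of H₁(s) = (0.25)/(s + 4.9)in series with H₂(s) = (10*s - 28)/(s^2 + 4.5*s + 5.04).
Series: H = H₁ · H₂ = (n₁·n₂)/(d₁·d₂).
Num: n₁·n₂ = 2.5*s - 7. Den: d₁·d₂ = s^3 + 9.4*s^2 + 27.09*s + 24.696.
H(s) = (2.5*s - 7)/(s^3 + 9.4*s^2 + 27.09*s + 24.696)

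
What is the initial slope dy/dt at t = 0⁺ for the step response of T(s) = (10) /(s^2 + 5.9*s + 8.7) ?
IVT: y'(0⁺) = lim_{s→∞} s²·Y(s) = lim_{s→∞} s·T(s).
deg(num) = 0, deg(den) = 2, relative degree = 2 ≥ 2, so s·T(s) → 0. Initial slope = 0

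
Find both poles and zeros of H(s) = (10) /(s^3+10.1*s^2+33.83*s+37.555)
Set denominator = 0: s^3 + 10.1*s^2 + 33.83*s + 37.555 = (s + 2.9)(s + 3.5)(s + 3.7) = 0 → Poles: -2.9, -3.5, -3.7
Numerator is a nonzero constant (10) → Zeros: none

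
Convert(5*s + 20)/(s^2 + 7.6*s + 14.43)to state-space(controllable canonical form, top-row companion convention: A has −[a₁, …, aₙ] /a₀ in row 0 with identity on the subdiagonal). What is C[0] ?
Reachable canonical form: C = numerator coefficients (right-aligned, zero-padded to length n).
num = 5*s + 20, C = [[5, 20]].
C[0] = 5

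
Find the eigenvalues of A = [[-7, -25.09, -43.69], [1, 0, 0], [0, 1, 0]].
Eigenvalues solve det(λI - A) = 0.
Characteristic polynomial: λ^3 + 7*λ^2 + 25.09*λ + 43.69 = 0.
Factor: (λ + 3.4)(λ^2 + 3.6*λ + 12.85) = 0.
Roots: -1.8 + 3.1j, -1.8 - 3.1j, -3.4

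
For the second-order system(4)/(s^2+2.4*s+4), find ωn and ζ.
Standard form: ωn²/(s²+2ζωn·s+ωn²).
const=4=ωn² → ωn=2, s coeff=2.4=2ζωn → ζ=0.6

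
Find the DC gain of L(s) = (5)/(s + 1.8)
DC gain = L(0) = num(0)/den(0) = 5/1.8 = 2.778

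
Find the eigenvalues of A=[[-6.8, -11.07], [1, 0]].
Eigenvalues solve det(λI - A) = 0.
Characteristic polynomial: λ^2 + 6.8*λ + 11.07 = 0.
Factor: (λ + 4.1)(λ + 2.7) = 0.
Roots: -2.7, -4.1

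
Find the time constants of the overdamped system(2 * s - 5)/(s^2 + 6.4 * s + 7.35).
Overdamped: real poles at -4.9, -1.5. τ = -1/pole → τ₁ = 0.2041, τ₂ = 0.6667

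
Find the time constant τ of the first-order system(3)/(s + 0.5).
First-order system: τ = -1/pole. Pole = -0.5. τ = -1/(-0.5) = 2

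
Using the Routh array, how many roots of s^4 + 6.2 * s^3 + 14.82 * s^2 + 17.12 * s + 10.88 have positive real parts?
Routh array:
s^4: [1, 14.82, 10.88]; s^3: [6.2, 17.12]; s^2: [12.0587, 10.88]; s^1: [11.526]; s^0: [10.88]
First column: [1, 6.2, 12.0587, 11.526, 10.88]. Sign changes = RHP roots = 0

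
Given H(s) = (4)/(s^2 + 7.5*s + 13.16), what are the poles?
Set denominator = 0: s^2 + 7.5*s + 13.16 = (s + 2.8)(s + 4.7) = 0 → Poles: -2.8, -4.7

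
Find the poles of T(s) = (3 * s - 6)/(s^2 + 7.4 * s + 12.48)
Set denominator = 0: s^2 + 7.4*s + 12.48 = (s + 4.8)(s + 2.6) = 0 → Poles: -2.6, -4.8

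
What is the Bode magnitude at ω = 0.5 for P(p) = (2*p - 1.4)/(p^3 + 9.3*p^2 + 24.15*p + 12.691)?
Substitute p = j*0.5: P(j0.5) = -0.0102391 + 0.108273j.
|P(j0.5)| = sqrt(Re² + Im²) = 0.1088.
20*log₁₀(0.1088) = -19.27 dB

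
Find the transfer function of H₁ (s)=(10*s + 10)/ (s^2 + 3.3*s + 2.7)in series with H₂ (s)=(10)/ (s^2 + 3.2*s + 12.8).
Series: H = H₁ · H₂ = (n₁·n₂)/(d₁·d₂).
Num: n₁·n₂ = 100*s + 100. Den: d₁·d₂ = s^4 + 6.5*s^3 + 26.06*s^2 + 50.88*s + 34.56.
H(s) = (100*s + 100)/(s^4 + 6.5*s^3 + 26.06*s^2 + 50.88*s + 34.56)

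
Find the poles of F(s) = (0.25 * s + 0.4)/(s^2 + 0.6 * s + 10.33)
Set denominator = 0: s^2 + 0.6*s + 10.33 = 0 → Poles: -0.3 + 3.2j, -0.3 - 3.2j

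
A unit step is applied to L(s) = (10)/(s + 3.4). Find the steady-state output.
FVT: lim_{t→∞} y(t) = lim_{s→0} s*Y(s) where Y(s) = L(s)/s.
= lim_{s→0} L(s) = L(0) = num(0)/den(0) = 10/3.4 = 2.941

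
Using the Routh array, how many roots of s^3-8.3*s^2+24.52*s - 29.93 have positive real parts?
Routh array:
s^3: [1, 24.52]; s^2: [-8.3, -29.93]; s^1: [20.914]; s^0: [-29.93]
First column: [1, -8.3, 20.914, -29.93]. Sign changes = RHP roots = 3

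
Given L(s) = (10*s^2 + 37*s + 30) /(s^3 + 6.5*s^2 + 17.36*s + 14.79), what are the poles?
Set denominator = 0: s^3 + 6.5*s^2 + 17.36*s + 14.79 = (s + 1.5)(s^2 + 5*s + 9.86) = 0 → Poles: -1.5, -2.5 + 1.9j, -2.5 - 1.9j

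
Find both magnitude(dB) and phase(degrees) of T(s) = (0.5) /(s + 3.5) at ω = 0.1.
Substitute s = j*0.1: T(j0.1) = 0.142741 - 0.0040783j.
|T| = 20*log₁₀(sqrt(Re²+Im²)) = -16.91 dB.
∠T = atan2(Im, Re) = -1.64°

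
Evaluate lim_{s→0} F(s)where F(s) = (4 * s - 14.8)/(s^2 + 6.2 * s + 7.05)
DC gain = F(0) = num(0)/den(0) = -14.8/7.05 = -2.099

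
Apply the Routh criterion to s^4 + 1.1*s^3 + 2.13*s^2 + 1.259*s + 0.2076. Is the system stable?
Routh array:
s^4: [1, 2.13, 0.2076]; s^3: [1.1, 1.259]; s^2: [0.985455, 0.2076]; s^1: [1.02727]; s^0: [0.2076]
First column: [1, 1.1, 0.985455, 1.02727, 0.2076]. Sign changes = 0.
Yes, stable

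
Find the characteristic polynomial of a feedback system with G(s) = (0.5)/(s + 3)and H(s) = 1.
Characteristic poly = G_den * H_den + G_num * H_num = (s + 3) + (0.5) = s + 3.5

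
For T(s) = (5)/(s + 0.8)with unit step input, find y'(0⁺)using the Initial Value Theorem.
IVT: y'(0⁺) = lim_{s→∞} s²·Y(s) = lim_{s→∞} s·T(s).
deg(num) = 0, deg(den) = 1, relative degree = 1, so s·T(s) → (leading num)/(leading den) = 5/1 = 5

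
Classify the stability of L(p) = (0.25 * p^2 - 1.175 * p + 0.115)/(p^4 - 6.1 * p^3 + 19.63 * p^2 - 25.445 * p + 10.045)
Denominator: p^4 - 6.1*p^3 + 19.63*p^2 - 25.445*p + 10.045 = (p - 0.7)(p - 1.4)(p^2 - 4*p + 10.25). Poles: 0.7, 1.4, 2 + 2.5j, 2 - 2.5j. Unstable (4 pole(s) in RHP)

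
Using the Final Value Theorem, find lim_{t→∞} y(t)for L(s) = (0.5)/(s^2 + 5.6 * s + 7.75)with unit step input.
FVT: lim_{t→∞} y(t) = lim_{s→0} s*Y(s) where Y(s) = L(s)/s.
= lim_{s→0} L(s) = L(0) = num(0)/den(0) = 0.5/7.75 = 0.06452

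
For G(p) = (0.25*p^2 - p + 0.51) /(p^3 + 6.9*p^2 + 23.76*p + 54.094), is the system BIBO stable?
Denominator: p^3 + 6.9*p^2 + 23.76*p + 54.094 = (p + 4.3)(p^2 + 2.6*p + 12.58). Poles: -1.3 + 3.3j, -1.3 - 3.3j, -4.3. All Re(p)<0: Yes (stable)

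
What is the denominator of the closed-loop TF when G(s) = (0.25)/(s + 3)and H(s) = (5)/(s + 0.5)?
Characteristic poly = G_den * H_den + G_num * H_num = (s^2 + 3.5*s + 1.5) + (1.25) = s^2 + 3.5*s + 2.75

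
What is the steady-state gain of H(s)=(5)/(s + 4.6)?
DC gain = H(0) = num(0)/den(0) = 5/4.6 = 1.087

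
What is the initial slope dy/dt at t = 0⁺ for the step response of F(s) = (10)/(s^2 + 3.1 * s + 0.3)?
IVT: y'(0⁺) = lim_{s→∞} s²·Y(s) = lim_{s→∞} s·F(s).
deg(num) = 0, deg(den) = 2, relative degree = 2 ≥ 2, so s·F(s) → 0. Initial slope = 0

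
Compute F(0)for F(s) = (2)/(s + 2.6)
DC gain = F(0) = num(0)/den(0) = 2/2.6 = 0.7692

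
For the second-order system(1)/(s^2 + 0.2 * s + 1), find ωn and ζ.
Standard form: ωn²/(s²+2ζωn·s+ωn²).
const=1=ωn² → ωn=1, s coeff=0.2=2ζωn → ζ=0.1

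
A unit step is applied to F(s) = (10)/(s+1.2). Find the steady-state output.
FVT: lim_{t→∞} y(t) = lim_{s→0} s*Y(s) where Y(s) = F(s)/s.
= lim_{s→0} F(s) = F(0) = num(0)/den(0) = 10/1.2 = 8.333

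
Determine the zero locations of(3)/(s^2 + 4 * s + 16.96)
Numerator is a nonzero constant (3) → Zeros: none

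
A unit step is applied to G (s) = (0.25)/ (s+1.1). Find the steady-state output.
FVT: lim_{t→∞} y(t) = lim_{s→0} s*Y(s) where Y(s) = G(s)/s.
= lim_{s→0} G(s) = G(0) = num(0)/den(0) = 0.25/1.1 = 0.2273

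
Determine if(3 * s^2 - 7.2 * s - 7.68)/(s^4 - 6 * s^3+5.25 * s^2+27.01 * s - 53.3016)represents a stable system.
Denominator: s^4 - 6*s^3 + 5.25*s^2 + 27.01*s - 53.3016 = (s + 2.2)(s - 3.6)(s^2 - 4.6*s + 6.73). Poles: -2.2, 2.3 + 1.2j, 2.3 - 1.2j, 3.6. All Re(p)<0: No (unstable)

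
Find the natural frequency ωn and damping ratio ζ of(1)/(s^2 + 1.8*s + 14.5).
Underdamped: complex pole -0.9 + 3.7j. ωn = |pole| = 3.808, ζ = -Re(pole)/ωn = 0.2364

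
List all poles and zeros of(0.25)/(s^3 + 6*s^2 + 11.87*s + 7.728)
Set denominator = 0: s^3 + 6*s^2 + 11.87*s + 7.728 = (s + 2.3)(s + 1.6)(s + 2.1) = 0 → Poles: -1.6, -2.1, -2.3
Numerator is a nonzero constant (0.25) → Zeros: none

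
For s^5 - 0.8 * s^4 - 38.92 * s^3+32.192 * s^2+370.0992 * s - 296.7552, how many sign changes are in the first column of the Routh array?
Routh array:
s^5: [1, -38.92, 370.0992]; s^4: [-0.8, 32.192, -296.7552]; s^3: [1.32, -0.8448]; s^2: [31.68, -296.7552]; s^1: [11.52]; s^0: [-296.7552]
First column: [1, -0.8, 1.32, 31.68, 11.52, -296.7552]. Sign changes = 3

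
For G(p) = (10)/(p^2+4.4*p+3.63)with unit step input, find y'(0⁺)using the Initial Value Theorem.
IVT: y'(0⁺) = lim_{p→∞} p²·Y(p) = lim_{p→∞} p·G(p).
deg(num) = 0, deg(den) = 2, relative degree = 2 ≥ 2, so p·G(p) → 0. Initial slope = 0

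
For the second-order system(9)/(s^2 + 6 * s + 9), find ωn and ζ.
Standard form: ωn²/(s²+2ζωn·s+ωn²).
const=9=ωn² → ωn=3, s coeff=6=2ζωn → ζ=1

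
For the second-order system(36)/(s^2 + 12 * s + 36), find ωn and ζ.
Standard form: ωn²/(s²+2ζωn·s+ωn²).
const=36=ωn² → ωn=6, s coeff=12=2ζωn → ζ=1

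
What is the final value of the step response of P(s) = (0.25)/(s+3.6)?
FVT: lim_{t→∞} y(t) = lim_{s→0} s*Y(s) where Y(s) = P(s)/s.
= lim_{s→0} P(s) = P(0) = num(0)/den(0) = 0.25/3.6 = 0.06944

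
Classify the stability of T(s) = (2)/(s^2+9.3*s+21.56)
Denominator: s^2 + 9.3*s + 21.56 = (s + 4.9)(s + 4.4). Poles: -4.4, -4.9. Stable (all poles in LHP)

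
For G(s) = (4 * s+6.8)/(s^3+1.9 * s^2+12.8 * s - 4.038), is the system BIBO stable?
Denominator: s^3 + 1.9*s^2 + 12.8*s - 4.038 = (s - 0.3)(s^2 + 2.2*s + 13.46). Poles: -1.1 + 3.5j, -1.1 - 3.5j, 0.3. All Re(p)<0: No (unstable)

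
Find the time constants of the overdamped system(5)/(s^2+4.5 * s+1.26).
Overdamped: real poles at -4.2, -0.3. τ = -1/pole → τ₁ = 0.2381, τ₂ = 3.333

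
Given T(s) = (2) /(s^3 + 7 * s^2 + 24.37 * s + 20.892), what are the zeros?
Numerator is a nonzero constant (2) → Zeros: none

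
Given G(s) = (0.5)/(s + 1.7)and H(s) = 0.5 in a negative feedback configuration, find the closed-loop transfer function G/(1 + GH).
Closed-loop T = G/(1+GH).
Numerator: G_num * H_den = 0.5.
Denominator: G_den * H_den + G_num * H_num = (s + 1.7) + (0.25) = s + 1.95.
T(s) = (0.5)/(s + 1.95)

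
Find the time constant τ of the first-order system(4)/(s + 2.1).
First-order system: τ = -1/pole. Pole = -2.1. τ = -1/(-2.1) = 0.4762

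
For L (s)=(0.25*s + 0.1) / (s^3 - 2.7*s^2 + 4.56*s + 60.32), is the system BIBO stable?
Denominator: s^3 - 2.7*s^2 + 4.56*s + 60.32 = (s + 2.9)(s^2 - 5.6*s + 20.8). Poles: -2.9, 2.8 + 3.6j, 2.8 - 3.6j. All Re(p)<0: No (unstable)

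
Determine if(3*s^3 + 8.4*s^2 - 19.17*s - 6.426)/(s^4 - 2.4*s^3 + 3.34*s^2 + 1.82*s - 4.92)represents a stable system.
Denominator: s^4 - 2.4*s^3 + 3.34*s^2 + 1.82*s - 4.92 = (s + 1)(s - 1.2)(s^2 - 2.2*s + 4.1). Poles: -1, 1.1 + 1.7j, 1.1 - 1.7j, 1.2. All Re(p)<0: No (unstable)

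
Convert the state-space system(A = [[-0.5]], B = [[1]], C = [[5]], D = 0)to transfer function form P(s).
P(s) = C(sI - A)⁻¹B + D.
Characteristic polynomial det(sI - A) = s + 0.5.
Numerator from C·adj(sI-A)·B + D·det(sI-A) = 5.
P(s) = (5)/(s + 0.5)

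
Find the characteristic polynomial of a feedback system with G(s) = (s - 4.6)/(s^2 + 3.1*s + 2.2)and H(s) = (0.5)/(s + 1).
Characteristic poly = G_den * H_den + G_num * H_num = (s^3 + 4.1*s^2 + 5.3*s + 2.2) + (0.5*s - 2.3) = s^3 + 4.1*s^2 + 5.8*s - 0.1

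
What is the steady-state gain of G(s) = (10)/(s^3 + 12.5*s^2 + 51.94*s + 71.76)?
DC gain = G(0) = num(0)/den(0) = 10/71.76 = 0.1394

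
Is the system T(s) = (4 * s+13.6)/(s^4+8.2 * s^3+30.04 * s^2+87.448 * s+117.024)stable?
Denominator: s^4 + 8.2*s^3 + 30.04*s^2 + 87.448*s + 117.024 = (s + 2.4)(s + 4.6)(s^2 + 1.2*s + 10.6). Poles: -0.6 + 3.2j, -0.6 - 3.2j, -2.4, -4.6. All Re(p)<0: Yes (stable)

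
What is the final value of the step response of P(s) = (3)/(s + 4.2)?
FVT: lim_{t→∞} y(t) = lim_{s→0} s*Y(s) where Y(s) = P(s)/s.
= lim_{s→0} P(s) = P(0) = num(0)/den(0) = 3/4.2 = 0.7143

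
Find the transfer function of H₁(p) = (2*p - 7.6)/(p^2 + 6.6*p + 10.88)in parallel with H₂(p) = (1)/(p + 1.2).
Parallel: H = H₁ + H₂ = (n₁·d₂ + n₂·d₁)/(d₁·d₂).
n₁·d₂ = 2*p^2 - 5.2*p - 9.12. n₂·d₁ = p^2 + 6.6*p + 10.88. Sum = 3*p^2 + 1.4*p + 1.76. d₁·d₂ = p^3 + 7.8*p^2 + 18.8*p + 13.056.
H(p) = (3*p^2 + 1.4*p + 1.76)/(p^3 + 7.8*p^2 + 18.8*p + 13.056)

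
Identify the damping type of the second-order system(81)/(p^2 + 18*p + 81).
Standard form: ωn²/(p²+2ζωn·p+ωn²) gives ωn=9, ζ=1.
Critically damped (ζ = 1)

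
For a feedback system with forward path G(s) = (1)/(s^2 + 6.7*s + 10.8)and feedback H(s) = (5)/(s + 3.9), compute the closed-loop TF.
Closed-loop T = G/(1+GH).
Numerator: G_num * H_den = s + 3.9.
Denominator: G_den * H_den + G_num * H_num = (s^3 + 10.6*s^2 + 36.93*s + 42.12) + (5) = s^3 + 10.6*s^2 + 36.93*s + 47.12.
T(s) = (s + 3.9)/(s^3 + 10.6*s^2 + 36.93*s + 47.12)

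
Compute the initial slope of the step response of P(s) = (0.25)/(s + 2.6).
IVT: y'(0⁺) = lim_{s→∞} s²·Y(s) = lim_{s→∞} s·P(s).
deg(num) = 0, deg(den) = 1, relative degree = 1, so s·P(s) → (leading num)/(leading den) = 0.25/1 = 0.25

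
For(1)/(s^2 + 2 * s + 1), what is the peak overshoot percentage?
Standard form: ωn²/(s²+2ζωn·s+ωn²) → ωn = 1, ζ = 1.
ζ ≥ 1, so the response is non-oscillatory: peak overshoot = 0%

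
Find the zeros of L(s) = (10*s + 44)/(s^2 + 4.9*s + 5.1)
Set numerator = 0: 10*s + 44 = 0 → Zeros: -4.4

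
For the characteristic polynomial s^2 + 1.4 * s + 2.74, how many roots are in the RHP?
Poles: -0.7 + 1.5j, -0.7 - 1.5j. RHP poles (Re>0): 0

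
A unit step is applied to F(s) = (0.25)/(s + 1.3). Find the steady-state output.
FVT: lim_{t→∞} y(t) = lim_{s→0} s*Y(s) where Y(s) = F(s)/s.
= lim_{s→0} F(s) = F(0) = num(0)/den(0) = 0.25/1.3 = 0.1923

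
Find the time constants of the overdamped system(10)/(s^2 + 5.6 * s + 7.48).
Overdamped: real poles at -3.4, -2.2. τ = -1/pole → τ₁ = 0.2941, τ₂ = 0.4545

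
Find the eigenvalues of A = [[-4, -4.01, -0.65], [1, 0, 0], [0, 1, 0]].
Eigenvalues solve det(λI - A) = 0.
Characteristic polynomial: λ^3 + 4*λ^2 + 4.01*λ + 0.65 = 0.
Factor: (λ + 0.2)(λ + 1.3)(λ + 2.5) = 0.
Roots: -0.2, -1.3, -2.5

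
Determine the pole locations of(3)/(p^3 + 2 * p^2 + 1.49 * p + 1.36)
Set denominator = 0: p^3 + 2*p^2 + 1.49*p + 1.36 = (p + 1.6)(p^2 + 0.4*p + 0.85) = 0 → Poles: -0.2 + 0.9j, -0.2 - 0.9j, -1.6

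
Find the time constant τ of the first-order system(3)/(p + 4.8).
First-order system: τ = -1/pole. Pole = -4.8. τ = -1/(-4.8) = 0.2083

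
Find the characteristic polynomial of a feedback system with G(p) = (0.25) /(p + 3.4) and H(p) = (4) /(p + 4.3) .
Characteristic poly = G_den * H_den + G_num * H_num = (p^2 + 7.7*p + 14.62) + (1) = p^2 + 7.7*p + 15.62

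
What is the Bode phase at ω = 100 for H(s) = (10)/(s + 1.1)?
Substitute s = j*100: H(j100) = 0.00109987 - 0.0999879j.
∠H(j100) = atan2(Im, Re) = atan2(-0.0999879, 0.00109987) = -89.37°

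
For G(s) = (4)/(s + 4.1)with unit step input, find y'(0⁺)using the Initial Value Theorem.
IVT: y'(0⁺) = lim_{s→∞} s²·Y(s) = lim_{s→∞} s·G(s).
deg(num) = 0, deg(den) = 1, relative degree = 1, so s·G(s) → (leading num)/(leading den) = 4/1 = 4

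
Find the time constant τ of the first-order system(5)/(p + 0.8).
First-order system: τ = -1/pole. Pole = -0.8. τ = -1/(-0.8) = 1.25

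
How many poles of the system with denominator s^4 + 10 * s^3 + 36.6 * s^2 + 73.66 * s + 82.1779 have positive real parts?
s^4 + 10*s^3 + 36.6*s^2 + 73.66*s + 82.1779 = (s + 4.9)(s + 3.1)(s^2 + 2*s + 5.41). Poles: -1 + 2.1j, -1 - 2.1j, -3.1, -4.9. RHP poles (Re>0): 0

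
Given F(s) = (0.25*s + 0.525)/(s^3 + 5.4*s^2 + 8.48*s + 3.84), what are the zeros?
Set numerator = 0: 0.25*s + 0.525 = 0 → Zeros: -2.1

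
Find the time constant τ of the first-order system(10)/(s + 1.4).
First-order system: τ = -1/pole. Pole = -1.4. τ = -1/(-1.4) = 0.7143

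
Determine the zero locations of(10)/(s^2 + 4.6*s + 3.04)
Numerator is a nonzero constant (10) → Zeros: none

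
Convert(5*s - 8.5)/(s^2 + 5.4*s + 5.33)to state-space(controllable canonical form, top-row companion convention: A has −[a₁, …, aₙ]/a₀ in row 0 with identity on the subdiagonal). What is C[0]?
Reachable canonical form: C = numerator coefficients (right-aligned, zero-padded to length n).
num = 5*s - 8.5, C = [[5, -8.5]].
C[0] = 5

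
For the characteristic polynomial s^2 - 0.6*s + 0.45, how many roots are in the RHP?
Poles: 0.3 + 0.6j, 0.3 - 0.6j. RHP poles (Re>0): 2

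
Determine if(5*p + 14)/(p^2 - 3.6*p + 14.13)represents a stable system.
Denominator: p^2 - 3.6*p + 14.13. Poles: 1.8 + 3.3j, 1.8 - 3.3j. All Re(p)<0: No (unstable)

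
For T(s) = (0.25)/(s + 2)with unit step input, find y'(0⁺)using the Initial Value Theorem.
IVT: y'(0⁺) = lim_{s→∞} s²·Y(s) = lim_{s→∞} s·T(s).
deg(num) = 0, deg(den) = 1, relative degree = 1, so s·T(s) → (leading num)/(leading den) = 0.25/1 = 0.25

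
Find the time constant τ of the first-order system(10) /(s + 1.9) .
First-order system: τ = -1/pole. Pole = -1.9. τ = -1/(-1.9) = 0.5263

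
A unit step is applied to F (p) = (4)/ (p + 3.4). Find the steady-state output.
FVT: lim_{t→∞} y(t) = lim_{p→0} p*Y(p) where Y(p) = F(p)/p.
= lim_{p→0} F(p) = F(0) = num(0)/den(0) = 4/3.4 = 1.176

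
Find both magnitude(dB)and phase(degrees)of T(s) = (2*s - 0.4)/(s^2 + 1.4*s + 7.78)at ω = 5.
Substitute s = j*5: T(j5) = 0.222523 - 0.490264j.
|T| = 20*log₁₀(sqrt(Re²+Im²)) = -5.38 dB.
∠T = atan2(Im, Re) = -65.59°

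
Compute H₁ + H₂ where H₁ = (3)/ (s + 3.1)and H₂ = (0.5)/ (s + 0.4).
Parallel: H = H₁ + H₂ = (n₁·d₂ + n₂·d₁)/(d₁·d₂).
n₁·d₂ = 3*s + 1.2. n₂·d₁ = 0.5*s + 1.55. Sum = 3.5*s + 2.75. d₁·d₂ = s^2 + 3.5*s + 1.24.
H(s) = (3.5*s + 2.75)/(s^2 + 3.5*s + 1.24)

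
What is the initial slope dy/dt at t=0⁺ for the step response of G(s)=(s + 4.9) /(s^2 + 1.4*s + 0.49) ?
IVT: y'(0⁺) = lim_{s→∞} s²·Y(s) = lim_{s→∞} s·G(s).
deg(num) = 1, deg(den) = 2, relative degree = 1, so s·G(s) → (leading num)/(leading den) = 1/1 = 1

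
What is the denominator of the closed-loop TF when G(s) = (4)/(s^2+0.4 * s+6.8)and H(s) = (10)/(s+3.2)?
Characteristic poly = G_den * H_den + G_num * H_num = (s^3 + 3.6*s^2 + 8.08*s + 21.76) + (40) = s^3 + 3.6*s^2 + 8.08*s + 61.76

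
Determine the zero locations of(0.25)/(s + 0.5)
Numerator is a nonzero constant (0.25) → Zeros: none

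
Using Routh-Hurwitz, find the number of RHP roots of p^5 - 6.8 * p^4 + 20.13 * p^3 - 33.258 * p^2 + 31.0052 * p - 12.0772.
Routh array:
p^5: [1, 20.13, 31.0052]; p^4: [-6.8, -33.258, -12.0772]; p^3: [15.2391, 29.2291]; p^2: [-20.2154, -12.0772]; p^1: [20.1249]; p^0: [-12.0772]
First column: [1, -6.8, 15.2391, -20.2154, 20.1249, -12.0772]. Sign changes = RHP roots = 5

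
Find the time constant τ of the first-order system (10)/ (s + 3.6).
First-order system: τ = -1/pole. Pole = -3.6. τ = -1/(-3.6) = 0.2778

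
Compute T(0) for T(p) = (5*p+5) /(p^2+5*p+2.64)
DC gain = T(0) = num(0)/den(0) = 5/2.64 = 1.894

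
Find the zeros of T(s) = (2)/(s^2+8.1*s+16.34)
Numerator is a nonzero constant (2) → Zeros: none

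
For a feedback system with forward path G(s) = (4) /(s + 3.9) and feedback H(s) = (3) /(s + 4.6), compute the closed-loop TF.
Closed-loop T = G/(1+GH).
Numerator: G_num * H_den = 4*s + 18.4.
Denominator: G_den * H_den + G_num * H_num = (s^2 + 8.5*s + 17.94) + (12) = s^2 + 8.5*s + 29.94.
T(s) = (4*s + 18.4)/(s^2 + 8.5*s + 29.94)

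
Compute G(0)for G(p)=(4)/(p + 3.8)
DC gain = G(0) = num(0)/den(0) = 4/3.8 = 1.053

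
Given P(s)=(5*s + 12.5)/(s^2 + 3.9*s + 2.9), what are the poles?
Set denominator = 0: s^2 + 3.9*s + 2.9 = (s + 2.9)(s + 1) = 0 → Poles: -1, -2.9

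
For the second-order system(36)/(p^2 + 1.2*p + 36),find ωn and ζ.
Standard form: ωn²/(p²+2ζωn·p+ωn²).
const=36=ωn² → ωn=6, p coeff=1.2=2ζωn → ζ=0.1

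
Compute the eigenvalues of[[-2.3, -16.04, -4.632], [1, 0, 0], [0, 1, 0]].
Eigenvalues solve det(λI - A) = 0.
Characteristic polynomial: λ^3 + 2.3*λ^2 + 16.04*λ + 4.632 = 0.
Factor: (λ + 0.3)(λ^2 + 2*λ + 15.44) = 0.
Roots: -0.3, -1 + 3.8j, -1 - 3.8j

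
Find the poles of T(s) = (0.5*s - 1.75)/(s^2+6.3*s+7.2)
Set denominator = 0: s^2 + 6.3*s + 7.2 = (s + 1.5)(s + 4.8) = 0 → Poles: -1.5, -4.8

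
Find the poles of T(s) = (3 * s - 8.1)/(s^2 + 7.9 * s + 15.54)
Set denominator = 0: s^2 + 7.9*s + 15.54 = (s + 4.2)(s + 3.7) = 0 → Poles: -3.7, -4.2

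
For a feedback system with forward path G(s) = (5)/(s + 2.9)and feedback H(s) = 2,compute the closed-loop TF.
Closed-loop T = G/(1+GH).
Numerator: G_num * H_den = 5.
Denominator: G_den * H_den + G_num * H_num = (s + 2.9) + (10) = s + 12.9.
T(s) = (5)/(s + 12.9)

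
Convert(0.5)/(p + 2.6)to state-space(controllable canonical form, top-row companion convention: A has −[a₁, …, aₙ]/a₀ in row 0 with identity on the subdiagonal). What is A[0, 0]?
Reachable canonical form for den = p + 2.6: top row of A = -[a₁,a₂,...,aₙ]/a₀, ones on the subdiagonal, zeros elsewhere.
A = [[-2.6]].
A[0,0] = -2.6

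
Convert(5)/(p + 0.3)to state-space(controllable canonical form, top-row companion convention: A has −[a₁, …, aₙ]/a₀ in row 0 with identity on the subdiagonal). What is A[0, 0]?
Reachable canonical form for den = p + 0.3: top row of A = -[a₁,a₂,...,aₙ]/a₀, ones on the subdiagonal, zeros elsewhere.
A = [[-0.3]].
A[0,0] = -0.3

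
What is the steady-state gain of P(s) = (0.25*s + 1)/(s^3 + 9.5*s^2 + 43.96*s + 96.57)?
DC gain = P(0) = num(0)/den(0) = 1/96.57 = 0.01036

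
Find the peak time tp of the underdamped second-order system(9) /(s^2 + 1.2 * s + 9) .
Standard form: ωn²/(s²+2ζωn·s+ωn²) → ωn = 3, ζ = 0.2.
ωd = ωn·√(1-ζ²) = 3·√(1-0.2²) = 2.939.
tp = π/ωd = π/2.939 = 1.069 s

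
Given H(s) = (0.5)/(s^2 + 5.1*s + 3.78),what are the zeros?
Numerator is a nonzero constant (0.5) → Zeros: none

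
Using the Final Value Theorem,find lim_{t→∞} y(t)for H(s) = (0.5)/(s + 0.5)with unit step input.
FVT: lim_{t→∞} y(t) = lim_{s→0} s*Y(s) where Y(s) = H(s)/s.
= lim_{s→0} H(s) = H(0) = num(0)/den(0) = 0.5/0.5 = 1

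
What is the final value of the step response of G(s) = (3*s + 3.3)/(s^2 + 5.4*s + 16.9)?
FVT: lim_{t→∞} y(t) = lim_{s→0} s*Y(s) where Y(s) = G(s)/s.
= lim_{s→0} G(s) = G(0) = num(0)/den(0) = 3.3/16.9 = 0.1953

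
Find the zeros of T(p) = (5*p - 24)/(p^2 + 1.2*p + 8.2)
Set numerator = 0: 5*p - 24 = 0 → Zeros: 4.8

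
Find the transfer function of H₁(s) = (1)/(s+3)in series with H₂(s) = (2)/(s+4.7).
Series: H = H₁ · H₂ = (n₁·n₂)/(d₁·d₂).
Num: n₁·n₂ = 2. Den: d₁·d₂ = s^2 + 7.7*s + 14.1.
H(s) = (2)/(s^2 + 7.7*s + 14.1)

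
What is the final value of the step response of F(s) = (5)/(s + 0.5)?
FVT: lim_{t→∞} y(t) = lim_{s→0} s*Y(s) where Y(s) = F(s)/s.
= lim_{s→0} F(s) = F(0) = num(0)/den(0) = 5/0.5 = 10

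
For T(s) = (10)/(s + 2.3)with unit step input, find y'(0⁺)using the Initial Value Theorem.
IVT: y'(0⁺) = lim_{s→∞} s²·Y(s) = lim_{s→∞} s·T(s).
deg(num) = 0, deg(den) = 1, relative degree = 1, so s·T(s) → (leading num)/(leading den) = 10/1 = 10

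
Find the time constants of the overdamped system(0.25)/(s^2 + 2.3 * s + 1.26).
Overdamped: real poles at -1.4, -0.9. τ = -1/pole → τ₁ = 0.7143, τ₂ = 1.111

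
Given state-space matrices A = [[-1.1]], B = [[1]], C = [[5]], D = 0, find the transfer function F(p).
F(p) = C(pI - A)⁻¹B + D.
Characteristic polynomial det(pI - A) = p + 1.1.
Numerator from C·adj(pI-A)·B + D·det(pI-A) = 5.
F(p) = (5)/(p + 1.1)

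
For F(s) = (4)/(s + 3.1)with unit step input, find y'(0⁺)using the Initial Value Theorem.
IVT: y'(0⁺) = lim_{s→∞} s²·Y(s) = lim_{s→∞} s·F(s).
deg(num) = 0, deg(den) = 1, relative degree = 1, so s·F(s) → (leading num)/(leading den) = 4/1 = 4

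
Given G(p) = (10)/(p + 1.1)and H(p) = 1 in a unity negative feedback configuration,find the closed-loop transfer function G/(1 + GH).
Closed-loop T = G/(1+GH).
Numerator: G_num * H_den = 10.
Denominator: G_den * H_den + G_num * H_num = (p + 1.1) + (10) = p + 11.1.
T(p) = (10)/(p + 11.1)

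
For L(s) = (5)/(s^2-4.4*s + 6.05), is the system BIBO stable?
Denominator: s^2 - 4.4*s + 6.05. Poles: 2.2 + 1.1j, 2.2 - 1.1j. All Re(p)<0: No (unstable)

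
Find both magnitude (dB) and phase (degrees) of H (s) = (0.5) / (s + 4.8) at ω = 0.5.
Substitute s = j*0.5: H(j0.5) = 0.103049 - 0.0107342j.
|H| = 20*log₁₀(sqrt(Re²+Im²)) = -19.69 dB.
∠H = atan2(Im, Re) = -5.95°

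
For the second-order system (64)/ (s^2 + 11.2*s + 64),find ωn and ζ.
Standard form: ωn²/(s²+2ζωn·s+ωn²).
const=64=ωn² → ωn=8, s coeff=11.2=2ζωn → ζ=0.7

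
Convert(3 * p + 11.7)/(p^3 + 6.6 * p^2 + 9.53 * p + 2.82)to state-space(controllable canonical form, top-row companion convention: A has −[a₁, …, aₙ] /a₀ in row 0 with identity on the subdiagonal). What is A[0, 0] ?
Reachable canonical form for den = p^3 + 6.6*p^2 + 9.53*p + 2.82: top row of A = -[a₁,a₂,...,aₙ]/a₀, ones on the subdiagonal, zeros elsewhere.
A = [[-6.6, -9.53, -2.82], [1, 0, 0], [0, 1, 0]].
A[0,0] = -6.6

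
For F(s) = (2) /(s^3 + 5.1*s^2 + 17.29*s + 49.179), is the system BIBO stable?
Denominator: s^3 + 5.1*s^2 + 17.29*s + 49.179 = (s + 3.9)(s^2 + 1.2*s + 12.61). Poles: -0.6 + 3.5j, -0.6 - 3.5j, -3.9. All Re(p)<0: Yes (stable)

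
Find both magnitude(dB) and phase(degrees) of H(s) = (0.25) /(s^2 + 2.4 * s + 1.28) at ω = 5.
Substitute s = j*5: H(j5) = -0.00839185 - 0.00424545j.
|H| = 20*log₁₀(sqrt(Re²+Im²)) = -40.53 dB.
∠H = atan2(Im, Re) = -153.17°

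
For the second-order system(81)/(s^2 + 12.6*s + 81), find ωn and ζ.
Standard form: ωn²/(s²+2ζωn·s+ωn²).
const=81=ωn² → ωn=9, s coeff=12.6=2ζωn → ζ=0.7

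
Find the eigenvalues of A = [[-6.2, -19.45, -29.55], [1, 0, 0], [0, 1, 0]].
Eigenvalues solve det(λI - A) = 0.
Characteristic polynomial: λ^3 + 6.2*λ^2 + 19.45*λ + 29.55 = 0.
Factor: (λ + 3)(λ^2 + 3.2*λ + 9.85) = 0.
Roots: -1.6 + 2.7j, -1.6 - 2.7j, -3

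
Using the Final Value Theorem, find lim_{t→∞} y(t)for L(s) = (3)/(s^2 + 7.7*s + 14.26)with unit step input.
FVT: lim_{t→∞} y(t) = lim_{s→0} s*Y(s) where Y(s) = L(s)/s.
= lim_{s→0} L(s) = L(0) = num(0)/den(0) = 3/14.26 = 0.2104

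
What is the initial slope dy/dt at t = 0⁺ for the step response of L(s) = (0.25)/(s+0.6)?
IVT: y'(0⁺) = lim_{s→∞} s²·Y(s) = lim_{s→∞} s·L(s).
deg(num) = 0, deg(den) = 1, relative degree = 1, so s·L(s) → (leading num)/(leading den) = 0.25/1 = 0.25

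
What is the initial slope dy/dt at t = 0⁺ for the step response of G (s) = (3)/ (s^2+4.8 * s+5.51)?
IVT: y'(0⁺) = lim_{s→∞} s²·Y(s) = lim_{s→∞} s·G(s).
deg(num) = 0, deg(den) = 2, relative degree = 2 ≥ 2, so s·G(s) → 0. Initial slope = 0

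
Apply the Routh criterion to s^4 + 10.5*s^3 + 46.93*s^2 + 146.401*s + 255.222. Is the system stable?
Routh array:
s^4: [1, 46.93, 255.222]; s^3: [10.5, 146.401]; s^2: [32.987, 255.222]; s^1: [65.1621]; s^0: [255.222]
First column: [1, 10.5, 32.987, 65.1621, 255.222]. Sign changes = 0.
Yes, stable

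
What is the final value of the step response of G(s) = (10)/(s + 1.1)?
FVT: lim_{t→∞} y(t) = lim_{s→0} s*Y(s) where Y(s) = G(s)/s.
= lim_{s→0} G(s) = G(0) = num(0)/den(0) = 10/1.1 = 9.091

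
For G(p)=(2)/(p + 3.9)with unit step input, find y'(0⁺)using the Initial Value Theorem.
IVT: y'(0⁺) = lim_{p→∞} p²·Y(p) = lim_{p→∞} p·G(p).
deg(num) = 0, deg(den) = 1, relative degree = 1, so p·G(p) → (leading num)/(leading den) = 2/1 = 2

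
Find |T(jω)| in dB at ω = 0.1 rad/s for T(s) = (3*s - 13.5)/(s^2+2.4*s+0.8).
Substitute s = j*0.1: T(j0.1) = -15.5391 + 5.10048j.
|T(j0.1)| = sqrt(Re² + Im²) = 16.35.
20*log₁₀(16.35) = 24.27 dB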